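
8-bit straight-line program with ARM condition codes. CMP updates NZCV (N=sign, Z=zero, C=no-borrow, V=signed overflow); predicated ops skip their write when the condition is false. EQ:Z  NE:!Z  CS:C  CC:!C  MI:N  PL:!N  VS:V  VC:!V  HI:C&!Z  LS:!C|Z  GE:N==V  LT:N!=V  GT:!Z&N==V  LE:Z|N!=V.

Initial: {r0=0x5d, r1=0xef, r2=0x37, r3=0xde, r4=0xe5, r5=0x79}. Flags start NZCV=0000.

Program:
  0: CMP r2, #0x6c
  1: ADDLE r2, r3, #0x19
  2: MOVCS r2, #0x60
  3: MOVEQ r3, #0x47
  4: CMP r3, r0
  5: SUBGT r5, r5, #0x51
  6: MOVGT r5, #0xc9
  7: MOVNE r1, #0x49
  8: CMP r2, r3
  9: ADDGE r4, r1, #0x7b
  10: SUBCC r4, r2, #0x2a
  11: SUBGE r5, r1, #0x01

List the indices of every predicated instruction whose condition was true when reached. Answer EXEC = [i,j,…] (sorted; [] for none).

EXEC = [1,7,9,11]

[0] flags=1000 → (cmp)
[1] flags=1000 LE?T → r2=0xf7
[2] flags=1000 CS?F → skip
[3] flags=1000 EQ?F → skip
[4] flags=1010 → (cmp)
[5] flags=1010 GT?F → skip
[6] flags=1010 GT?F → skip
[7] flags=1010 NE?T → r1=0x49
[8] flags=0010 → (cmp)
[9] flags=0010 GE?T → r4=0xc4
[10] flags=0010 CC?F → skip
[11] flags=0010 GE?T → r5=0x48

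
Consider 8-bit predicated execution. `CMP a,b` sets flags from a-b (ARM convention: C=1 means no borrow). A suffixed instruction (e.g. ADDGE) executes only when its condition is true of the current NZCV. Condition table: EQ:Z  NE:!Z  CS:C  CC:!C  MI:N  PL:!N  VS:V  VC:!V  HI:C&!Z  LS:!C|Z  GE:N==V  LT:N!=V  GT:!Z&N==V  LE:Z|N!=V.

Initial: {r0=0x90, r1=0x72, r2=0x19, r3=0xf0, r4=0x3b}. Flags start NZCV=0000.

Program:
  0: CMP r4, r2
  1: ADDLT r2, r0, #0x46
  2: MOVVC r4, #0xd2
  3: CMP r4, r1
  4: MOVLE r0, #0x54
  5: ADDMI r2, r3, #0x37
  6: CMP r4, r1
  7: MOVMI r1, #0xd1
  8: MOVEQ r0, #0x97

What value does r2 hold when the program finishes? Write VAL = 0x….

VAL = 0x19

[0] flags=0010 → (cmp)
[1] flags=0010 LT?F → skip
[2] flags=0010 VC?T → r4=0xd2
[3] flags=0011 → (cmp)
[4] flags=0011 LE?T → r0=0x54
[5] flags=0011 MI?F → skip
[6] flags=0011 → (cmp)
[7] flags=0011 MI?F → skip
[8] flags=0011 EQ?F → skip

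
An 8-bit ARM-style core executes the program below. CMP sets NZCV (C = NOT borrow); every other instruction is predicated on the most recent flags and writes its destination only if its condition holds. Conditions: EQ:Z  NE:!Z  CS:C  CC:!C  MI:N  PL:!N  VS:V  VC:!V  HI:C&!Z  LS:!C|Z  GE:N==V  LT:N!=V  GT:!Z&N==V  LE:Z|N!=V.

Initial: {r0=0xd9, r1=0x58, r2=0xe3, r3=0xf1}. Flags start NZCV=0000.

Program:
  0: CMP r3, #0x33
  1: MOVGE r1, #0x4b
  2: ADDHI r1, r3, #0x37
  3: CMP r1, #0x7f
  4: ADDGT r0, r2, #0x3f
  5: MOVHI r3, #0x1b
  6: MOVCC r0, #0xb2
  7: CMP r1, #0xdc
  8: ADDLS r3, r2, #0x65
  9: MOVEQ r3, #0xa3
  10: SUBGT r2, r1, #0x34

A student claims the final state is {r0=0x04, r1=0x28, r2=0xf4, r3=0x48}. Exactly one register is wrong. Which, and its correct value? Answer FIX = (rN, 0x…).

FIX = (r0, 0xb2)

0: ✓ CMP  NZCV=1010
1: · MOVGE
2: ✓ ADDHI  r1←0x28
3: ✓ CMP  NZCV=1000
4: · ADDGT
5: · MOVHI
6: ✓ MOVCC  r0←0xb2
7: ✓ CMP  NZCV=0000
8: ✓ ADDLS  r3←0x48
9: · MOVEQ
10: ✓ SUBGT  r2←0xf4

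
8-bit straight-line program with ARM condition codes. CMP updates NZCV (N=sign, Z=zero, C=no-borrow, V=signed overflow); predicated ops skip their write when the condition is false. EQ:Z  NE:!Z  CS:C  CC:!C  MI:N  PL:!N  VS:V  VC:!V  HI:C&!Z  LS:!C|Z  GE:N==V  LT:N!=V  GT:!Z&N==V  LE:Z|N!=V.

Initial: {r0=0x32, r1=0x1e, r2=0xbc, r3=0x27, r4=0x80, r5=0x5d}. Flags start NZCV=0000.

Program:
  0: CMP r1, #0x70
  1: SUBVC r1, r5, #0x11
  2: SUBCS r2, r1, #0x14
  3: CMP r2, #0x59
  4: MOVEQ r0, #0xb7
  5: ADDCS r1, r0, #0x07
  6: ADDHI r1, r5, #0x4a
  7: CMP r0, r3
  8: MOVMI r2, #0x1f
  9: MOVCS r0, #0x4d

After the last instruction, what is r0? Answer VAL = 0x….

[0] flags=1000 → (cmp)
[1] flags=1000 VC?T → r1=0x4c
[2] flags=1000 CS?F → skip
[3] flags=0011 → (cmp)
[4] flags=0011 EQ?F → skip
[5] flags=0011 CS?T → r1=0x39
[6] flags=0011 HI?T → r1=0xa7
[7] flags=0010 → (cmp)
[8] flags=0010 MI?F → skip
[9] flags=0010 CS?T → r0=0x4d

VAL = 0x4d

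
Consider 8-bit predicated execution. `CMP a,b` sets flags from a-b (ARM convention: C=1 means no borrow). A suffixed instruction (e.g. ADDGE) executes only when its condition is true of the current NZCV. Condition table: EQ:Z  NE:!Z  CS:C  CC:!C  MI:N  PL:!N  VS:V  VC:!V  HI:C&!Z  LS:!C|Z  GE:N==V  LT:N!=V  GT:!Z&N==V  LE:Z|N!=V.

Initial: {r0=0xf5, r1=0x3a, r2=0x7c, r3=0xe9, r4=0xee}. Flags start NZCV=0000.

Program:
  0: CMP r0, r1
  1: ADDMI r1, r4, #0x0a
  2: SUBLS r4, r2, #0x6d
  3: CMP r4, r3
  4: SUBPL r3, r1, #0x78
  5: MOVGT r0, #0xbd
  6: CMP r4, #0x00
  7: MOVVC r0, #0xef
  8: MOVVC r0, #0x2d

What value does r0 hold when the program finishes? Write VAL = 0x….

VAL = 0x2d

[0] flags=1010 → (cmp)
[1] flags=1010 MI?T → r1=0xf8
[2] flags=1010 LS?F → skip
[3] flags=0010 → (cmp)
[4] flags=0010 PL?T → r3=0x80
[5] flags=0010 GT?T → r0=0xbd
[6] flags=1010 → (cmp)
[7] flags=1010 VC?T → r0=0xef
[8] flags=1010 VC?T → r0=0x2d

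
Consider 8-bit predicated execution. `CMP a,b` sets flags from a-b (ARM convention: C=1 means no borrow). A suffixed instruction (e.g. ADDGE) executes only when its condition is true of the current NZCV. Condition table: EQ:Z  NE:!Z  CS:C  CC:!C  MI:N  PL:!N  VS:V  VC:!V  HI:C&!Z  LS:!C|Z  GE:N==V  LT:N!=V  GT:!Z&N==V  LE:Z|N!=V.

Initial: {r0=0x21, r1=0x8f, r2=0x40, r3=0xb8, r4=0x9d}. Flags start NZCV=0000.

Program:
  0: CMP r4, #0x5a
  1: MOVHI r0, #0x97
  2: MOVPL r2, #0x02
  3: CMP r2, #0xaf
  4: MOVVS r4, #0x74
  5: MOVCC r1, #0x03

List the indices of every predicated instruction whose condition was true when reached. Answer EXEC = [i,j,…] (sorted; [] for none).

[0] flags=0011 → (cmp)
[1] flags=0011 HI?T → r0=0x97
[2] flags=0011 PL?T → r2=0x02
[3] flags=0000 → (cmp)
[4] flags=0000 VS?F → skip
[5] flags=0000 CC?T → r1=0x03

EXEC = [1,2,5]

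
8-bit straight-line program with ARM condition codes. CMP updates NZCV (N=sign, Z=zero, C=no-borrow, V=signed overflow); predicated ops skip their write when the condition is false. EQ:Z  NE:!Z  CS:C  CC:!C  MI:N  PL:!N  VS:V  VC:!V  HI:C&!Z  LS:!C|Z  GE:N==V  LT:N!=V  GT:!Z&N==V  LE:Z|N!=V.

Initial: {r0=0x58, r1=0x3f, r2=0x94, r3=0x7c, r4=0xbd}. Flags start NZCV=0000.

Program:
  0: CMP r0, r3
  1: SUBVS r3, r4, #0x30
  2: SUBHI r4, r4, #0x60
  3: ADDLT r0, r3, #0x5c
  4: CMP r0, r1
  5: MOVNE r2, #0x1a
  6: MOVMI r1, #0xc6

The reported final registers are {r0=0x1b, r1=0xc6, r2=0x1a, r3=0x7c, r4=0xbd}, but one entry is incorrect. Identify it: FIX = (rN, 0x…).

0: ✓ CMP  NZCV=1000
1: · SUBVS
2: · SUBHI
3: ✓ ADDLT  r0←0xd8
4: ✓ CMP  NZCV=1010
5: ✓ MOVNE  r2←0x1a
6: ✓ MOVMI  r1←0xc6

FIX = (r0, 0xd8)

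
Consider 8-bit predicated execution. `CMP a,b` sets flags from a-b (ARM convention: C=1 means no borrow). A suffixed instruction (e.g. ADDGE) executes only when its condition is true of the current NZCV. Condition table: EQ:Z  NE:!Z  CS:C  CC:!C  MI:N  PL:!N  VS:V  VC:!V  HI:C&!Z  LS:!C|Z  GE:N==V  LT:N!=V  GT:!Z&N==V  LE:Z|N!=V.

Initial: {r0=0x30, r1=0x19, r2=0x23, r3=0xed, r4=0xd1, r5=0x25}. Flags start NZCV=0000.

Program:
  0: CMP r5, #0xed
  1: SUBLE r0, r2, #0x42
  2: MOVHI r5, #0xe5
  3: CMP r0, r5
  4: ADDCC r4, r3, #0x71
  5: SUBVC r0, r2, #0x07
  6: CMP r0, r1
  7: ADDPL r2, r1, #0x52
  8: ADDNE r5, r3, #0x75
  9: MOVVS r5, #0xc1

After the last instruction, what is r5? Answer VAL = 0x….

0: ✓ CMP  NZCV=0000
1: · SUBLE
2: · MOVHI
3: ✓ CMP  NZCV=0010
4: · ADDCC
5: ✓ SUBVC  r0←0x1c
6: ✓ CMP  NZCV=0010
7: ✓ ADDPL  r2←0x6b
8: ✓ ADDNE  r5←0x62
9: · MOVVS

VAL = 0x62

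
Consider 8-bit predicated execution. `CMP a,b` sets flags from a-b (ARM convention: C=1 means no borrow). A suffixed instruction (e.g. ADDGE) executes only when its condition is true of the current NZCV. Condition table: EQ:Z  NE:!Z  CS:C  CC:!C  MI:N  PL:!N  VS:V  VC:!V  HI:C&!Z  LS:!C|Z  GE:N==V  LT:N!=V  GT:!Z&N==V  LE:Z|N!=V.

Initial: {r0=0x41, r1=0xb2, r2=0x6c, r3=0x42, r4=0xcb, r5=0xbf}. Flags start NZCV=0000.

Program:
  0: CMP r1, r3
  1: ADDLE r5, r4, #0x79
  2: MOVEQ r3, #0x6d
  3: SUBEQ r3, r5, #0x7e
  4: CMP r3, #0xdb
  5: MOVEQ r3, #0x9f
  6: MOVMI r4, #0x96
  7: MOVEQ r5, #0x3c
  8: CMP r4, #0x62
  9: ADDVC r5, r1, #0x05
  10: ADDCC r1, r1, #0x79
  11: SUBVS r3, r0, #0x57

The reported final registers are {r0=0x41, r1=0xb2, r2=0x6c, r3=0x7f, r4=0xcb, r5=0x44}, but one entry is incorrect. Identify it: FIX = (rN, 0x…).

FIX = (r3, 0xea)

0: ✓ CMP  NZCV=0011
1: ✓ ADDLE  r5←0x44
2: · MOVEQ
3: · SUBEQ
4: ✓ CMP  NZCV=0000
5: · MOVEQ
6: · MOVMI
7: · MOVEQ
8: ✓ CMP  NZCV=0011
9: · ADDVC
10: · ADDCC
11: ✓ SUBVS  r3←0xea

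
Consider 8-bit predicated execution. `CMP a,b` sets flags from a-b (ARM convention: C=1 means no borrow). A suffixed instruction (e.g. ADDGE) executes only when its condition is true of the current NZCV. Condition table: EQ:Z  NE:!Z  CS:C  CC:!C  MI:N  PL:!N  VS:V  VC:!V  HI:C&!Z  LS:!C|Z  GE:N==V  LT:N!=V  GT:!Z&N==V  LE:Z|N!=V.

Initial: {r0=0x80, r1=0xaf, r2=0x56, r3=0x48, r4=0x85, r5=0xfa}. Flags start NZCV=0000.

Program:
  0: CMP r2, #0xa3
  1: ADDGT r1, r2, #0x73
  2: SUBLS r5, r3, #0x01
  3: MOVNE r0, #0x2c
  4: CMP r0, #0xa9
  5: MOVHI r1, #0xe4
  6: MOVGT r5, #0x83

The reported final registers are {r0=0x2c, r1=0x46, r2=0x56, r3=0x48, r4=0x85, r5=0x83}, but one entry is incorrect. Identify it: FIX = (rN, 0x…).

FIX = (r1, 0xc9)

[0] flags=1001 → (cmp)
[1] flags=1001 GT?T → r1=0xc9
[2] flags=1001 LS?T → r5=0x47
[3] flags=1001 NE?T → r0=0x2c
[4] flags=1001 → (cmp)
[5] flags=1001 HI?F → skip
[6] flags=1001 GT?T → r5=0x83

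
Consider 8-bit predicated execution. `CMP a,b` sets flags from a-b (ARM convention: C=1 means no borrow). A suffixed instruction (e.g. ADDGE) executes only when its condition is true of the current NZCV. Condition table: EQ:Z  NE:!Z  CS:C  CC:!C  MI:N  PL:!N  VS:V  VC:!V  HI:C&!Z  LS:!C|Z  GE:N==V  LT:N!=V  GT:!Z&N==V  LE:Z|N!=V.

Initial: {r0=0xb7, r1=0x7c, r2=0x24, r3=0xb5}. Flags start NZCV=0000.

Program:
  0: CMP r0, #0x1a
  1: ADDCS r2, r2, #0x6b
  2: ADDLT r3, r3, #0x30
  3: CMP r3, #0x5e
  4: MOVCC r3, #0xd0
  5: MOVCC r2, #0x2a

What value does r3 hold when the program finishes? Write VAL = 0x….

VAL = 0xe5

[0] flags=1010 → (cmp)
[1] flags=1010 CS?T → r2=0x8f
[2] flags=1010 LT?T → r3=0xe5
[3] flags=1010 → (cmp)
[4] flags=1010 CC?F → skip
[5] flags=1010 CC?F → skip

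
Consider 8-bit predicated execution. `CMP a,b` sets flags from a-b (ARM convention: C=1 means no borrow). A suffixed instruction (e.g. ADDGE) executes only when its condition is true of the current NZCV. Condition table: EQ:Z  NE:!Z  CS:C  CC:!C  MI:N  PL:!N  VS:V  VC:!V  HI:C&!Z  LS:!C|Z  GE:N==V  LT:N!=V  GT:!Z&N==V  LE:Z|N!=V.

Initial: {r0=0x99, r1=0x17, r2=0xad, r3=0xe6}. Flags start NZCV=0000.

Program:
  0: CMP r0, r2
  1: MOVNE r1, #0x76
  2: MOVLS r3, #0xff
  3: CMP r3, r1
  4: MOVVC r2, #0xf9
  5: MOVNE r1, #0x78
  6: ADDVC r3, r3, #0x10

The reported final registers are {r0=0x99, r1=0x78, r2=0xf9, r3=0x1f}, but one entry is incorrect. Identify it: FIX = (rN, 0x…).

FIX = (r3, 0x0f)

[0] flags=1000 → (cmp)
[1] flags=1000 NE?T → r1=0x76
[2] flags=1000 LS?T → r3=0xff
[3] flags=1010 → (cmp)
[4] flags=1010 VC?T → r2=0xf9
[5] flags=1010 NE?T → r1=0x78
[6] flags=1010 VC?T → r3=0x0f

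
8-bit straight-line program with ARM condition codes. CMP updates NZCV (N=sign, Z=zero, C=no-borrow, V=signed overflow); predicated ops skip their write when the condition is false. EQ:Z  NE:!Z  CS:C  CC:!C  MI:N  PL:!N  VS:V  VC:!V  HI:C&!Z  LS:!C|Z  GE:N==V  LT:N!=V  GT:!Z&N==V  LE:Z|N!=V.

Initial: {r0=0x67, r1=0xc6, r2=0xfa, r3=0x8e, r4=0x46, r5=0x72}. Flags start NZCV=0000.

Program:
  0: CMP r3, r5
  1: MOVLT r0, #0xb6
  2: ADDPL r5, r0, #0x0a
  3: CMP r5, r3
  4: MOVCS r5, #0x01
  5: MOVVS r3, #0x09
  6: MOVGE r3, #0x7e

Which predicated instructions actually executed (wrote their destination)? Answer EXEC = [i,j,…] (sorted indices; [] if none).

EXEC = [1,2,4,6]

[0] flags=0011 → (cmp)
[1] flags=0011 LT?T → r0=0xb6
[2] flags=0011 PL?T → r5=0xc0
[3] flags=0010 → (cmp)
[4] flags=0010 CS?T → r5=0x01
[5] flags=0010 VS?F → skip
[6] flags=0010 GE?T → r3=0x7e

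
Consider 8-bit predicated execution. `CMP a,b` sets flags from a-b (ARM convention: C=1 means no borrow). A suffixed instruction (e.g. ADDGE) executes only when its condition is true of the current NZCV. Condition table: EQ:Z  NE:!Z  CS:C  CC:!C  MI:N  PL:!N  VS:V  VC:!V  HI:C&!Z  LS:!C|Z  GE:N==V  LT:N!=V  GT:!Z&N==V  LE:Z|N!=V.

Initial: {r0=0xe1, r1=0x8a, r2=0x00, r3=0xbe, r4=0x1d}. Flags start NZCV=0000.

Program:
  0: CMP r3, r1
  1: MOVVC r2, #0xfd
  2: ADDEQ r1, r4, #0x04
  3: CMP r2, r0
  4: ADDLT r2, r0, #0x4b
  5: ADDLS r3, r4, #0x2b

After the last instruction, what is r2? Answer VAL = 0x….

VAL = 0xfd

0: ✓ CMP  NZCV=0010
1: ✓ MOVVC  r2←0xfd
2: · ADDEQ
3: ✓ CMP  NZCV=0010
4: · ADDLT
5: · ADDLS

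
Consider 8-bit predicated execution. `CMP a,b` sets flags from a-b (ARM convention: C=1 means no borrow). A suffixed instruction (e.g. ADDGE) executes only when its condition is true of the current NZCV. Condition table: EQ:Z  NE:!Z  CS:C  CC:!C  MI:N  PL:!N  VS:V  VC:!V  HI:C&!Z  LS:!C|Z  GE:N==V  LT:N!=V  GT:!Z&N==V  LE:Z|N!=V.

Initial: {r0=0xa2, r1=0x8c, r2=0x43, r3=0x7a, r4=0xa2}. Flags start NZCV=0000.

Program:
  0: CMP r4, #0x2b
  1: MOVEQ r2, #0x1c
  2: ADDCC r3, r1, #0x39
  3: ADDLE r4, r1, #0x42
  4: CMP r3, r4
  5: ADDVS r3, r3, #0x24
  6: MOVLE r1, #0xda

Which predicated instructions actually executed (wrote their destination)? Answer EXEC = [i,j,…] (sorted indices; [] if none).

EXEC = [3,5]

[0] flags=0011 → (cmp)
[1] flags=0011 EQ?F → skip
[2] flags=0011 CC?F → skip
[3] flags=0011 LE?T → r4=0xce
[4] flags=1001 → (cmp)
[5] flags=1001 VS?T → r3=0x9e
[6] flags=1001 LE?F → skip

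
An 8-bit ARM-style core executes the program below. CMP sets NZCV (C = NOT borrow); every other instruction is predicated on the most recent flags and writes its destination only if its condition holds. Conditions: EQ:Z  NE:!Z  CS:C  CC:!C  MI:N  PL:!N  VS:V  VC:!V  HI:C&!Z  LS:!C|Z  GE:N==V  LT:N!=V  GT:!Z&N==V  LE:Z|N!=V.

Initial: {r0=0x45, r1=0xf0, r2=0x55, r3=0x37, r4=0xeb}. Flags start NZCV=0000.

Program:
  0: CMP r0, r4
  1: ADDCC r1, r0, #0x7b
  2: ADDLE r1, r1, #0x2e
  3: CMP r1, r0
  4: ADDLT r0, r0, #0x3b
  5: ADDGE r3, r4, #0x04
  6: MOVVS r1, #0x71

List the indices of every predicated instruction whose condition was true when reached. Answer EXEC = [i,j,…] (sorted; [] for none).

0: ✓ CMP  NZCV=0000
1: ✓ ADDCC  r1←0xc0
2: · ADDLE
3: ✓ CMP  NZCV=0011
4: ✓ ADDLT  r0←0x80
5: · ADDGE
6: ✓ MOVVS  r1←0x71

EXEC = [1,4,6]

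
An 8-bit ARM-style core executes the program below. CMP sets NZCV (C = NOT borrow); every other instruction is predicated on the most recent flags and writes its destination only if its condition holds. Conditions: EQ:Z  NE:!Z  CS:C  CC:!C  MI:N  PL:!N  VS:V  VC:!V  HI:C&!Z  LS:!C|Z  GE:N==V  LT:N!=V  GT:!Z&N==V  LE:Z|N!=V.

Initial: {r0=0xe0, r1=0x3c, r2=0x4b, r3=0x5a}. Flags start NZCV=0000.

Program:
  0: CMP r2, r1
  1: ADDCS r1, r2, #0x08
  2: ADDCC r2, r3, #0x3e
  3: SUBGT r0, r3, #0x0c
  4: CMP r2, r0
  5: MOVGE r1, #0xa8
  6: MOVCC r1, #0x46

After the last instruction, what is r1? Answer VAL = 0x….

VAL = 0x46

[0] flags=0010 → (cmp)
[1] flags=0010 CS?T → r1=0x53
[2] flags=0010 CC?F → skip
[3] flags=0010 GT?T → r0=0x4e
[4] flags=1000 → (cmp)
[5] flags=1000 GE?F → skip
[6] flags=1000 CC?T → r1=0x46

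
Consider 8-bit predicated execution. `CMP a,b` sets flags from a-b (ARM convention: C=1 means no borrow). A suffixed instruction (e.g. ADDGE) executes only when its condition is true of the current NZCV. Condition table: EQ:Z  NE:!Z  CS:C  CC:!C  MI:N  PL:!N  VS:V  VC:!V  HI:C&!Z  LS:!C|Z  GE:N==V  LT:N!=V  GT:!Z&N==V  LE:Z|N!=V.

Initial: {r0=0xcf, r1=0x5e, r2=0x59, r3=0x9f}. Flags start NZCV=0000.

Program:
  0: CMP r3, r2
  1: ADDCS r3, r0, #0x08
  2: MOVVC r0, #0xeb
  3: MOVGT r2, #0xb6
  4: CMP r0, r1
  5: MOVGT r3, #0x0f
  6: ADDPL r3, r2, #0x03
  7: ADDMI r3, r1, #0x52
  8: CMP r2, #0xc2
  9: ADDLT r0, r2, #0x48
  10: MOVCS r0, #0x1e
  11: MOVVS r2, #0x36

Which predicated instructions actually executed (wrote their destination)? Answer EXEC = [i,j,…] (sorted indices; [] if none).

0: ✓ CMP  NZCV=0011
1: ✓ ADDCS  r3←0xd7
2: · MOVVC
3: · MOVGT
4: ✓ CMP  NZCV=0011
5: · MOVGT
6: ✓ ADDPL  r3←0x5c
7: · ADDMI
8: ✓ CMP  NZCV=1001
9: · ADDLT
10: · MOVCS
11: ✓ MOVVS  r2←0x36

EXEC = [1,6,11]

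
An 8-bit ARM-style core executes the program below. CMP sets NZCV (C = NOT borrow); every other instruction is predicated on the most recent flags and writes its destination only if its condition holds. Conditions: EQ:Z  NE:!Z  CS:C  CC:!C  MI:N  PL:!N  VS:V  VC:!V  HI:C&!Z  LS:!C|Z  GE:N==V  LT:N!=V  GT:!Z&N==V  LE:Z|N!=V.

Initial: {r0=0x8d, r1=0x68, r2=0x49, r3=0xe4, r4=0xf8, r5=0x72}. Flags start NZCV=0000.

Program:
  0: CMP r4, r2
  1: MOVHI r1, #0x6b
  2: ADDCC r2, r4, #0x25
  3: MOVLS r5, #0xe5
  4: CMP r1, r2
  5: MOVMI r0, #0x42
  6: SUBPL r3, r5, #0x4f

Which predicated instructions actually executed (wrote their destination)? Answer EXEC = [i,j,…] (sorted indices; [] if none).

EXEC = [1,6]

[0] flags=1010 → (cmp)
[1] flags=1010 HI?T → r1=0x6b
[2] flags=1010 CC?F → skip
[3] flags=1010 LS?F → skip
[4] flags=0010 → (cmp)
[5] flags=0010 MI?F → skip
[6] flags=0010 PL?T → r3=0x23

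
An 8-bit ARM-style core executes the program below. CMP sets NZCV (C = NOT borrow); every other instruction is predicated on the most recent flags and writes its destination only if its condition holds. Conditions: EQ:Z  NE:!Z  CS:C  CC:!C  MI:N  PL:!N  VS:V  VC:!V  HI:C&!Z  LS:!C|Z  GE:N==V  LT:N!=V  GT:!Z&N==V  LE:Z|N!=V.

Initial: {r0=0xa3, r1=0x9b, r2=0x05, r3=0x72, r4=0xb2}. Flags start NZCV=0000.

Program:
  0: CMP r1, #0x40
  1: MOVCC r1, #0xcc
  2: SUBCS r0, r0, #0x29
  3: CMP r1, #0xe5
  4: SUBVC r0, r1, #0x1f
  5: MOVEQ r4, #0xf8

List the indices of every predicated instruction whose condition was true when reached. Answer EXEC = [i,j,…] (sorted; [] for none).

[0] flags=0011 → (cmp)
[1] flags=0011 CC?F → skip
[2] flags=0011 CS?T → r0=0x7a
[3] flags=1000 → (cmp)
[4] flags=1000 VC?T → r0=0x7c
[5] flags=1000 EQ?F → skip

EXEC = [2,4]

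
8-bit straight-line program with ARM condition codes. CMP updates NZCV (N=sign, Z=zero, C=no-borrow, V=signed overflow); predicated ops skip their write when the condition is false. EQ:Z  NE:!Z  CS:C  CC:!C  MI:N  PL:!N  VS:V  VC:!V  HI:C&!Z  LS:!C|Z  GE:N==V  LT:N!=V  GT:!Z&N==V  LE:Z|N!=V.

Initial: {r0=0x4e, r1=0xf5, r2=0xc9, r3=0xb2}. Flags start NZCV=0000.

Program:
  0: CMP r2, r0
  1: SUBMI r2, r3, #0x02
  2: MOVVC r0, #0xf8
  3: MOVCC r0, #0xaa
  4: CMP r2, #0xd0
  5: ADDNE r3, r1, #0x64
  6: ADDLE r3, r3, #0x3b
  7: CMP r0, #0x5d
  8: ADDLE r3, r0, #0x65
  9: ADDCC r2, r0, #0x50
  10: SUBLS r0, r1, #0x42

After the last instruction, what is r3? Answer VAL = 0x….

[0] flags=0011 → (cmp)
[1] flags=0011 MI?F → skip
[2] flags=0011 VC?F → skip
[3] flags=0011 CC?F → skip
[4] flags=1000 → (cmp)
[5] flags=1000 NE?T → r3=0x59
[6] flags=1000 LE?T → r3=0x94
[7] flags=1000 → (cmp)
[8] flags=1000 LE?T → r3=0xb3
[9] flags=1000 CC?T → r2=0x9e
[10] flags=1000 LS?T → r0=0xb3

VAL = 0xb3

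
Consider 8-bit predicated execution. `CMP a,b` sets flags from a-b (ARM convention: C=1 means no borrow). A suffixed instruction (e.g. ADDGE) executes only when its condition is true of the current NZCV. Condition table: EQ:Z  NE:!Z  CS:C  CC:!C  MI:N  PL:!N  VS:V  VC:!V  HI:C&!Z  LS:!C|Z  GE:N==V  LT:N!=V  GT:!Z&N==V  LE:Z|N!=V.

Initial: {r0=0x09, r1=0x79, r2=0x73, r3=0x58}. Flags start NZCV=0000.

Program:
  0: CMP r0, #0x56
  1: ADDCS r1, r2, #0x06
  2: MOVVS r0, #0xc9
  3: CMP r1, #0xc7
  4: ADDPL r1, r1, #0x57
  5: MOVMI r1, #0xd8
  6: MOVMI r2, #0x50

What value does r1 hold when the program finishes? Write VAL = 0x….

0: ✓ CMP  NZCV=1000
1: · ADDCS
2: · MOVVS
3: ✓ CMP  NZCV=1001
4: · ADDPL
5: ✓ MOVMI  r1←0xd8
6: ✓ MOVMI  r2←0x50

VAL = 0xd8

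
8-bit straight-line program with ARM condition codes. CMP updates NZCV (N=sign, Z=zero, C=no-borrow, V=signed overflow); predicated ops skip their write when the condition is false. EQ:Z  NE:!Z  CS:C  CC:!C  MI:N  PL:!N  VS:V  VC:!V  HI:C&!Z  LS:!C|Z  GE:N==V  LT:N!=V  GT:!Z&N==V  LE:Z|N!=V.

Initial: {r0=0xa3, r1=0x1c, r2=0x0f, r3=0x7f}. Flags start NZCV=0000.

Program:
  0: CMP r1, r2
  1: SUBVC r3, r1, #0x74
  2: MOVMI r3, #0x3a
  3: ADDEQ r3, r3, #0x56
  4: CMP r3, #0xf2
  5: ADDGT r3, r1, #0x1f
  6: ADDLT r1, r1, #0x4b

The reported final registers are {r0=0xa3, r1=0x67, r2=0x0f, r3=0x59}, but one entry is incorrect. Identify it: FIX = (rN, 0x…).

FIX = (r3, 0xa8)

[0] flags=0010 → (cmp)
[1] flags=0010 VC?T → r3=0xa8
[2] flags=0010 MI?F → skip
[3] flags=0010 EQ?F → skip
[4] flags=1000 → (cmp)
[5] flags=1000 GT?F → skip
[6] flags=1000 LT?T → r1=0x67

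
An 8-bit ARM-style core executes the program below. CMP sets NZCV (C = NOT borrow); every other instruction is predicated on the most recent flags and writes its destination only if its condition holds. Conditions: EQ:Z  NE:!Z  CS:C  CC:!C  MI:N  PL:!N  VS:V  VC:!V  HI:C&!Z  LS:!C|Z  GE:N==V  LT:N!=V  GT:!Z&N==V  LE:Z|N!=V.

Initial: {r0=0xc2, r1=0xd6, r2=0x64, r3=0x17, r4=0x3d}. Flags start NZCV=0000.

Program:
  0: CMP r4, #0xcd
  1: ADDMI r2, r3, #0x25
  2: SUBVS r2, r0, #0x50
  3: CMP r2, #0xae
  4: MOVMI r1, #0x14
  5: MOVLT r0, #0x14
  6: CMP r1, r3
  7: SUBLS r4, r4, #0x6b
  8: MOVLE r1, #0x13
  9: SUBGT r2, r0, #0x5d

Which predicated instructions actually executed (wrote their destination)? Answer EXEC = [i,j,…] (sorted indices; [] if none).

EXEC = [4,7,8]

[0] flags=0000 → (cmp)
[1] flags=0000 MI?F → skip
[2] flags=0000 VS?F → skip
[3] flags=1001 → (cmp)
[4] flags=1001 MI?T → r1=0x14
[5] flags=1001 LT?F → skip
[6] flags=1000 → (cmp)
[7] flags=1000 LS?T → r4=0xd2
[8] flags=1000 LE?T → r1=0x13
[9] flags=1000 GT?F → skip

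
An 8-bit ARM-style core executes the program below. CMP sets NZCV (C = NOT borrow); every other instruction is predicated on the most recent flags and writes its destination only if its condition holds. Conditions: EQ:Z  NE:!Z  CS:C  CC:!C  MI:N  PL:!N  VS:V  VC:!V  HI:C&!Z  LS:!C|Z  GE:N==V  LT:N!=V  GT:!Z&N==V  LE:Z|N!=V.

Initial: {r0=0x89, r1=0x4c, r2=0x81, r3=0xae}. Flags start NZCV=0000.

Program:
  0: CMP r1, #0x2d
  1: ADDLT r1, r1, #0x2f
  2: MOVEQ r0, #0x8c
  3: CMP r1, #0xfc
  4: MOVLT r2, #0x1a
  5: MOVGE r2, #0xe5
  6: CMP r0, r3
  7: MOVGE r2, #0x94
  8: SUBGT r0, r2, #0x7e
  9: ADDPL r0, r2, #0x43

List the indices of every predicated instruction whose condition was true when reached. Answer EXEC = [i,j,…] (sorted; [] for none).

EXEC = [5]

[0] flags=0010 → (cmp)
[1] flags=0010 LT?F → skip
[2] flags=0010 EQ?F → skip
[3] flags=0000 → (cmp)
[4] flags=0000 LT?F → skip
[5] flags=0000 GE?T → r2=0xe5
[6] flags=1000 → (cmp)
[7] flags=1000 GE?F → skip
[8] flags=1000 GT?F → skip
[9] flags=1000 PL?F → skip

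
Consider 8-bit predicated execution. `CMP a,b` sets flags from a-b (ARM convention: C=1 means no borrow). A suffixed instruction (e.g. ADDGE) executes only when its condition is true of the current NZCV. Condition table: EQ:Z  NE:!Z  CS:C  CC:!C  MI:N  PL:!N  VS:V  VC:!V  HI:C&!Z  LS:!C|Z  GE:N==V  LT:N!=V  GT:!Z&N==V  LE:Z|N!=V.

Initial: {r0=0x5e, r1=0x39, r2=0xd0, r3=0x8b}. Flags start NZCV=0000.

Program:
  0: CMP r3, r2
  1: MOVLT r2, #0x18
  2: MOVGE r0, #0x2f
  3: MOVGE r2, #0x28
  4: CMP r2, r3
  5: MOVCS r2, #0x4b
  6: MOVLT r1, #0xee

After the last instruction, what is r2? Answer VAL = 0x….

VAL = 0x18

[0] flags=1000 → (cmp)
[1] flags=1000 LT?T → r2=0x18
[2] flags=1000 GE?F → skip
[3] flags=1000 GE?F → skip
[4] flags=1001 → (cmp)
[5] flags=1001 CS?F → skip
[6] flags=1001 LT?F → skip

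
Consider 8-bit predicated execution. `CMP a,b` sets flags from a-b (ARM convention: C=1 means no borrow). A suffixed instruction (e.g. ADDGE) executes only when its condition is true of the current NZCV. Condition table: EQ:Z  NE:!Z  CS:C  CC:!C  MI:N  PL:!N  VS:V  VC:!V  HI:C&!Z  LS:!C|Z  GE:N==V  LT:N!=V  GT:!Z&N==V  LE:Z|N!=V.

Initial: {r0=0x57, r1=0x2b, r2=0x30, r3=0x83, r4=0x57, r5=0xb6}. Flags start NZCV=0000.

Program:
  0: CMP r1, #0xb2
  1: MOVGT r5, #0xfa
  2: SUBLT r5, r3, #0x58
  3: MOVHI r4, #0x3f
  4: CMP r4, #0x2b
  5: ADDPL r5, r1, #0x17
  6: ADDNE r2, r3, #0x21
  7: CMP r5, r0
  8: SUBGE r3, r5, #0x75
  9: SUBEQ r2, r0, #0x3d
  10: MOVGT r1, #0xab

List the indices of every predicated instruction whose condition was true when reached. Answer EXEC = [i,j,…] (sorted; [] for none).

EXEC = [1,5,6]

0: ✓ CMP  NZCV=0000
1: ✓ MOVGT  r5←0xfa
2: · SUBLT
3: · MOVHI
4: ✓ CMP  NZCV=0010
5: ✓ ADDPL  r5←0x42
6: ✓ ADDNE  r2←0xa4
7: ✓ CMP  NZCV=1000
8: · SUBGE
9: · SUBEQ
10: · MOVGT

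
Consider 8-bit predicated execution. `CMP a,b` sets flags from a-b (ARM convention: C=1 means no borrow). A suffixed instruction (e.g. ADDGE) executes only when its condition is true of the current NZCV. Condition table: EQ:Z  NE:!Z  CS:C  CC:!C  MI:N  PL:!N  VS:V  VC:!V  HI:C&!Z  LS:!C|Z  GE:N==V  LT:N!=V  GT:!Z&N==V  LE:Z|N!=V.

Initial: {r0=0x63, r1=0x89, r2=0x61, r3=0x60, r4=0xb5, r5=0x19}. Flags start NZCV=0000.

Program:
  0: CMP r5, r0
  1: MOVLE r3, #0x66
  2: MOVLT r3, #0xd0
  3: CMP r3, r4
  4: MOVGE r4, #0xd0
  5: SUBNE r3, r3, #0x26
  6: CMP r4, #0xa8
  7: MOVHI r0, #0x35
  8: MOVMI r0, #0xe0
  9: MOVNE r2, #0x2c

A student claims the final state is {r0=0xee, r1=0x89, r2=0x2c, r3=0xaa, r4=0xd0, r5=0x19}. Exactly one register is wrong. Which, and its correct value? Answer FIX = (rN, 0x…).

FIX = (r0, 0x35)

0: ✓ CMP  NZCV=1000
1: ✓ MOVLE  r3←0x66
2: ✓ MOVLT  r3←0xd0
3: ✓ CMP  NZCV=0010
4: ✓ MOVGE  r4←0xd0
5: ✓ SUBNE  r3←0xaa
6: ✓ CMP  NZCV=0010
7: ✓ MOVHI  r0←0x35
8: · MOVMI
9: ✓ MOVNE  r2←0x2c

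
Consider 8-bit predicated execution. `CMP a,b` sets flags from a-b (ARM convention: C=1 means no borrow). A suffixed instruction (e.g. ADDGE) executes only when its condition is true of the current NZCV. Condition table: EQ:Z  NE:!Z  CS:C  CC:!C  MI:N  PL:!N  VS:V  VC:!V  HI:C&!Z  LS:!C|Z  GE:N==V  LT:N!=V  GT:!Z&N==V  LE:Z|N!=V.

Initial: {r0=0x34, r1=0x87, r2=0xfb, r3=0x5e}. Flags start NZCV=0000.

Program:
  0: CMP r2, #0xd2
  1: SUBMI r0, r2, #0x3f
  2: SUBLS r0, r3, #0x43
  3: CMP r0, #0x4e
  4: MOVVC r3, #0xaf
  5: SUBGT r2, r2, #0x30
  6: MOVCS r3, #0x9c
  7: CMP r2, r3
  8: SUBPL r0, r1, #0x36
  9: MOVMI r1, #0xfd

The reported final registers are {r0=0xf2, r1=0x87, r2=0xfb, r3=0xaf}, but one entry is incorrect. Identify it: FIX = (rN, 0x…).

FIX = (r0, 0x51)

0: ✓ CMP  NZCV=0010
1: · SUBMI
2: · SUBLS
3: ✓ CMP  NZCV=1000
4: ✓ MOVVC  r3←0xaf
5: · SUBGT
6: · MOVCS
7: ✓ CMP  NZCV=0010
8: ✓ SUBPL  r0←0x51
9: · MOVMI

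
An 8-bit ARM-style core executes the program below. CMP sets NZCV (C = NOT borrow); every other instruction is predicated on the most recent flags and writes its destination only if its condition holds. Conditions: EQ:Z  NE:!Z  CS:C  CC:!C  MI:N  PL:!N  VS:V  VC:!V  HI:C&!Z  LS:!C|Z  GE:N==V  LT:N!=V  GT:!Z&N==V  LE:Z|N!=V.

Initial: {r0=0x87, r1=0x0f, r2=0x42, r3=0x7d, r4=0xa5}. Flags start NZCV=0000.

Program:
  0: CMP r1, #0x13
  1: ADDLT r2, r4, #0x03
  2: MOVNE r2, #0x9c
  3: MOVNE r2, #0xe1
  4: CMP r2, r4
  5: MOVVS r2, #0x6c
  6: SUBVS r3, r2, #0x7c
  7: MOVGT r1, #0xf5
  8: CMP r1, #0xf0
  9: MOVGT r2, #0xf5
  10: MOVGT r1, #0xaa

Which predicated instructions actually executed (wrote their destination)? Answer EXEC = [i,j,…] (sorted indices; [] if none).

EXEC = [1,2,3,7,9,10]

0: ✓ CMP  NZCV=1000
1: ✓ ADDLT  r2←0xa8
2: ✓ MOVNE  r2←0x9c
3: ✓ MOVNE  r2←0xe1
4: ✓ CMP  NZCV=0010
5: · MOVVS
6: · SUBVS
7: ✓ MOVGT  r1←0xf5
8: ✓ CMP  NZCV=0010
9: ✓ MOVGT  r2←0xf5
10: ✓ MOVGT  r1←0xaa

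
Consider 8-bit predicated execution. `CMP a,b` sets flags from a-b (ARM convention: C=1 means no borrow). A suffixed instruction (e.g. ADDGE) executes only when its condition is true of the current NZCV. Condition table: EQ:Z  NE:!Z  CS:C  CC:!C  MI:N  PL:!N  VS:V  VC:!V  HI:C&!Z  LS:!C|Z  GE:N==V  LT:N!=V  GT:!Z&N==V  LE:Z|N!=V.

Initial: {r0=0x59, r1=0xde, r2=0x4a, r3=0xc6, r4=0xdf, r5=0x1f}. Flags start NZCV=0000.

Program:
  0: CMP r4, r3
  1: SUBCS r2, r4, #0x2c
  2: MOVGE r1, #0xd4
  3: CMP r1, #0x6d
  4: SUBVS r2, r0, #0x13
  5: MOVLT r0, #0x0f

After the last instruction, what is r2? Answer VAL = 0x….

0: ✓ CMP  NZCV=0010
1: ✓ SUBCS  r2←0xb3
2: ✓ MOVGE  r1←0xd4
3: ✓ CMP  NZCV=0011
4: ✓ SUBVS  r2←0x46
5: ✓ MOVLT  r0←0x0f

VAL = 0x46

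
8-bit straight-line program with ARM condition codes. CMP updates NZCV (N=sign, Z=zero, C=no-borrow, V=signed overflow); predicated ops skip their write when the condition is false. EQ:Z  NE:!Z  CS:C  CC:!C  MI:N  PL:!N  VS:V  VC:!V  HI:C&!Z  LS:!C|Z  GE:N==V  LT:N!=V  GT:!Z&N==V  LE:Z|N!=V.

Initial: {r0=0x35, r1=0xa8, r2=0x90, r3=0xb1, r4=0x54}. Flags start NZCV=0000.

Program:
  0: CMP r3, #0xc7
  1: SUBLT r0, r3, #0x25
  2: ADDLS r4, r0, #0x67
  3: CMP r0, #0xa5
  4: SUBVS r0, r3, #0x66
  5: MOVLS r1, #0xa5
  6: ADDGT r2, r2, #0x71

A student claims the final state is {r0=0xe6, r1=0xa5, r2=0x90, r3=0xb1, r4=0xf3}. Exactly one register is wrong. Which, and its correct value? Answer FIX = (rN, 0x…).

FIX = (r0, 0x8c)

[0] flags=1000 → (cmp)
[1] flags=1000 LT?T → r0=0x8c
[2] flags=1000 LS?T → r4=0xf3
[3] flags=1000 → (cmp)
[4] flags=1000 VS?F → skip
[5] flags=1000 LS?T → r1=0xa5
[6] flags=1000 GT?F → skip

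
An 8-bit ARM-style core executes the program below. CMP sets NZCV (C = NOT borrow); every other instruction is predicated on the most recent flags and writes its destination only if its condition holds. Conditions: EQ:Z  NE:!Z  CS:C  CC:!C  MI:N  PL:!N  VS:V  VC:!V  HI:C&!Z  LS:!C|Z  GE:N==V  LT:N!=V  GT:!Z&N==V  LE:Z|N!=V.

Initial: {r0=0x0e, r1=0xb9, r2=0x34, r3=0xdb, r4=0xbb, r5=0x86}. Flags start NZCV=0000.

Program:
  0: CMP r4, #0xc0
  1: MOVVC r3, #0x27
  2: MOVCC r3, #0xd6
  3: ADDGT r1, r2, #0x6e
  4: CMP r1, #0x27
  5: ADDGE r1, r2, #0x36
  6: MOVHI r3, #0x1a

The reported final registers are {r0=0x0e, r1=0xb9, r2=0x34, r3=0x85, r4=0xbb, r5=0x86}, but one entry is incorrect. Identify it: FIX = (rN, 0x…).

FIX = (r3, 0x1a)

[0] flags=1000 → (cmp)
[1] flags=1000 VC?T → r3=0x27
[2] flags=1000 CC?T → r3=0xd6
[3] flags=1000 GT?F → skip
[4] flags=1010 → (cmp)
[5] flags=1010 GE?F → skip
[6] flags=1010 HI?T → r3=0x1a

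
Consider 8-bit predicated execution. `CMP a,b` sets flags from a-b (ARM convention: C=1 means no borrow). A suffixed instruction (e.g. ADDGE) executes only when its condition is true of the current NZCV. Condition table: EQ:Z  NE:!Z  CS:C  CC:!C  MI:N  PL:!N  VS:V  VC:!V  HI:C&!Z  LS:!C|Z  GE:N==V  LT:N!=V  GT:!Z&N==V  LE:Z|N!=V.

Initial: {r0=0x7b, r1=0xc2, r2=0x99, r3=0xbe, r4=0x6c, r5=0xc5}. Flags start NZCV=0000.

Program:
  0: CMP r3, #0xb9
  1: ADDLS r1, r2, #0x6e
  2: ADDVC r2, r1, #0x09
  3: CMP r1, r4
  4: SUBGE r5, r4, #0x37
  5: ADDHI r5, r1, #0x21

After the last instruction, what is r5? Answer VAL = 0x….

0: ✓ CMP  NZCV=0010
1: · ADDLS
2: ✓ ADDVC  r2←0xcb
3: ✓ CMP  NZCV=0011
4: · SUBGE
5: ✓ ADDHI  r5←0xe3

VAL = 0xe3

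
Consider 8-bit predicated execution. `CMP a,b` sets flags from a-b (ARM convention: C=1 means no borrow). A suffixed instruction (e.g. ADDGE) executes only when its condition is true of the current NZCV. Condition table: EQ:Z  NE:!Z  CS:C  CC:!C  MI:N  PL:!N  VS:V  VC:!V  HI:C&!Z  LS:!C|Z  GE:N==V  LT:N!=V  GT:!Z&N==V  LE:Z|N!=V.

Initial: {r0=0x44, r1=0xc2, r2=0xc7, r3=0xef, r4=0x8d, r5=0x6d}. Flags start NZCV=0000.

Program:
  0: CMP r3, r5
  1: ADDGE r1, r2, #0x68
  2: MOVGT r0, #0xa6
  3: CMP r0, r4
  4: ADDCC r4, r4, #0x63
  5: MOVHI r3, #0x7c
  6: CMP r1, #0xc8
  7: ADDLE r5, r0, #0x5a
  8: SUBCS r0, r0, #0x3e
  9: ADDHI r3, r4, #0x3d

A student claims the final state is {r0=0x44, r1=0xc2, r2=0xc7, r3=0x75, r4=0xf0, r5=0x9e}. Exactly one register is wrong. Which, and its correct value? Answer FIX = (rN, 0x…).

FIX = (r3, 0xef)

[0] flags=1010 → (cmp)
[1] flags=1010 GE?F → skip
[2] flags=1010 GT?F → skip
[3] flags=1001 → (cmp)
[4] flags=1001 CC?T → r4=0xf0
[5] flags=1001 HI?F → skip
[6] flags=1000 → (cmp)
[7] flags=1000 LE?T → r5=0x9e
[8] flags=1000 CS?F → skip
[9] flags=1000 HI?F → skip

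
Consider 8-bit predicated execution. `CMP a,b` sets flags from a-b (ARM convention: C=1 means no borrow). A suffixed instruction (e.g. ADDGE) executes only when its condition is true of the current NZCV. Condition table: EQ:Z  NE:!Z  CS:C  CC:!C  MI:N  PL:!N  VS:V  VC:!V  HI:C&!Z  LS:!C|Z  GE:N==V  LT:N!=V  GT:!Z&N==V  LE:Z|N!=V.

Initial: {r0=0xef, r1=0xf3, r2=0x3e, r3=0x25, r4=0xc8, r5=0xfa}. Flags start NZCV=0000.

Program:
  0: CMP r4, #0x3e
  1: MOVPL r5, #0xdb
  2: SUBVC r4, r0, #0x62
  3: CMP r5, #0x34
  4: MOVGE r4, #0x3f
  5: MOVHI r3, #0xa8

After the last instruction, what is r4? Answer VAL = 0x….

0: ✓ CMP  NZCV=1010
1: · MOVPL
2: ✓ SUBVC  r4←0x8d
3: ✓ CMP  NZCV=1010
4: · MOVGE
5: ✓ MOVHI  r3←0xa8

VAL = 0x8d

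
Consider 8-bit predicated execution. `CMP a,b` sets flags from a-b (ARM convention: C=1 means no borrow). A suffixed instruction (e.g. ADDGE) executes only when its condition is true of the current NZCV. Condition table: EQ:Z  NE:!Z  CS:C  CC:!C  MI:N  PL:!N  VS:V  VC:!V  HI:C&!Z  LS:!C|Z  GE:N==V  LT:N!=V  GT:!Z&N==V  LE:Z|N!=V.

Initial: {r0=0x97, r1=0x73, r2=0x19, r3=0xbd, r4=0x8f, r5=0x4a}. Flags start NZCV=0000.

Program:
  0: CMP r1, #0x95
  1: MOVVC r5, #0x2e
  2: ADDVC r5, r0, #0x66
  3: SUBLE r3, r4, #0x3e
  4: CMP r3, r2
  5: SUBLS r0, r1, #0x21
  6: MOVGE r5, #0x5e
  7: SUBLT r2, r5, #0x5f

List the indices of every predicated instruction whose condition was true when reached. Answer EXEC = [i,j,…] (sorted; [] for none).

EXEC = [7]

0: ✓ CMP  NZCV=1001
1: · MOVVC
2: · ADDVC
3: · SUBLE
4: ✓ CMP  NZCV=1010
5: · SUBLS
6: · MOVGE
7: ✓ SUBLT  r2←0xeb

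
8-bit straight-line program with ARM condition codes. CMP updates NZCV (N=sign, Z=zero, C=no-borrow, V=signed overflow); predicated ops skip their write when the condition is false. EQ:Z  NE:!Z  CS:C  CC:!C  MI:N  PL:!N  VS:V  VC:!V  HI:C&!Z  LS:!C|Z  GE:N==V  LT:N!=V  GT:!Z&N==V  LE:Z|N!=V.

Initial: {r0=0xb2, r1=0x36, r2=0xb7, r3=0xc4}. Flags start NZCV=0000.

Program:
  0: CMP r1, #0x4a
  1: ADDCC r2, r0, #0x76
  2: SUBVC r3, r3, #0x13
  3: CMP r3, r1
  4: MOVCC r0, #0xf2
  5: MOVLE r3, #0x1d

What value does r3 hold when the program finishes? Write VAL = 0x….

VAL = 0x1d

[0] flags=1000 → (cmp)
[1] flags=1000 CC?T → r2=0x28
[2] flags=1000 VC?T → r3=0xb1
[3] flags=0011 → (cmp)
[4] flags=0011 CC?F → skip
[5] flags=0011 LE?T → r3=0x1d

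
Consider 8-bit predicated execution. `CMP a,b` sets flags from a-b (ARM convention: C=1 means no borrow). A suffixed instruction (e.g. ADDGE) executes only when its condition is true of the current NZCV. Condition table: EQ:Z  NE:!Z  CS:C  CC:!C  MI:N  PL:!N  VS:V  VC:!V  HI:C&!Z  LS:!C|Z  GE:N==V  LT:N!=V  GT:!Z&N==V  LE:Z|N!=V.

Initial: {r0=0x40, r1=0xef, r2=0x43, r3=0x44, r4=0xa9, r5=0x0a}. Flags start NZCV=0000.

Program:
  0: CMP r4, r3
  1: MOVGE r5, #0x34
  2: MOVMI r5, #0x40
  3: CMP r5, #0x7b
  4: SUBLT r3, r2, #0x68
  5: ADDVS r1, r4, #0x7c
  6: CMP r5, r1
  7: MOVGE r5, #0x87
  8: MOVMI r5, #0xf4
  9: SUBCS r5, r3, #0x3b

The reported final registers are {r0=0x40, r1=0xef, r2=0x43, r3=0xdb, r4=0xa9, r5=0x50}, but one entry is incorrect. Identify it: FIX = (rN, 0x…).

FIX = (r5, 0x87)

0: ✓ CMP  NZCV=0011
1: · MOVGE
2: · MOVMI
3: ✓ CMP  NZCV=1000
4: ✓ SUBLT  r3←0xdb
5: · ADDVS
6: ✓ CMP  NZCV=0000
7: ✓ MOVGE  r5←0x87
8: · MOVMI
9: · SUBCS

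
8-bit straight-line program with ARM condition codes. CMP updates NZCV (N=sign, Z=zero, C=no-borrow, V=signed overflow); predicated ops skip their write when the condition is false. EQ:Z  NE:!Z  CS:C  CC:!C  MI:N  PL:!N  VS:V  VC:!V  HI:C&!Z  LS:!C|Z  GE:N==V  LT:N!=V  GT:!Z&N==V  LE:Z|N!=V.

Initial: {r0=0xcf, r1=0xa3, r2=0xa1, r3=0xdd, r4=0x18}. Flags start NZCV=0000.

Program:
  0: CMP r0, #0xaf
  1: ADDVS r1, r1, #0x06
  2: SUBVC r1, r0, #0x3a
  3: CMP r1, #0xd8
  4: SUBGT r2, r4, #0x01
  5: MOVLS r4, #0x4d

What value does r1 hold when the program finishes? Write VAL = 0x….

VAL = 0x95

0: ✓ CMP  NZCV=0010
1: · ADDVS
2: ✓ SUBVC  r1←0x95
3: ✓ CMP  NZCV=1000
4: · SUBGT
5: ✓ MOVLS  r4←0x4d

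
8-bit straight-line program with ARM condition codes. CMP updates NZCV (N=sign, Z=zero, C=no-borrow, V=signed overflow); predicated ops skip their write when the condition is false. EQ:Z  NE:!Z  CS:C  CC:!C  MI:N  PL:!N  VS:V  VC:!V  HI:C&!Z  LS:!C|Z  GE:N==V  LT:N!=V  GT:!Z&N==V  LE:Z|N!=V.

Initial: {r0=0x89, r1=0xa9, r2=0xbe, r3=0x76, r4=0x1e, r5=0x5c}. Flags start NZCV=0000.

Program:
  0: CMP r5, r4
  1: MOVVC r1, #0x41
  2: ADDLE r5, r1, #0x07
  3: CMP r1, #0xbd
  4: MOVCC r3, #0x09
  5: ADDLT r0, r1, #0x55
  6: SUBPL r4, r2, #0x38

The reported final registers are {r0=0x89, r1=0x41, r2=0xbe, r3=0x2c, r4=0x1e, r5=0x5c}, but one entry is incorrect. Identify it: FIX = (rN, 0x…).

[0] flags=0010 → (cmp)
[1] flags=0010 VC?T → r1=0x41
[2] flags=0010 LE?F → skip
[3] flags=1001 → (cmp)
[4] flags=1001 CC?T → r3=0x09
[5] flags=1001 LT?F → skip
[6] flags=1001 PL?F → skip

FIX = (r3, 0x09)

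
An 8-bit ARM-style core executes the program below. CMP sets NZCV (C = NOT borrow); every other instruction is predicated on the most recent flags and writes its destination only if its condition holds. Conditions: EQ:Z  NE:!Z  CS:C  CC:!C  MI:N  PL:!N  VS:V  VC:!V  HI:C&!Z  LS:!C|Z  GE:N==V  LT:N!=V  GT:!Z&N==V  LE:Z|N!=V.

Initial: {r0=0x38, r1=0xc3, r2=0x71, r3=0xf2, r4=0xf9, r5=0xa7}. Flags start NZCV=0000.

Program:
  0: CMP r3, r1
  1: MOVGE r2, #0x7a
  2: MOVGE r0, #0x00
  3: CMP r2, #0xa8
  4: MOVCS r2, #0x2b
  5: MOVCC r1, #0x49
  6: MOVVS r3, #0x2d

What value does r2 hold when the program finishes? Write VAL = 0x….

0: ✓ CMP  NZCV=0010
1: ✓ MOVGE  r2←0x7a
2: ✓ MOVGE  r0←0x00
3: ✓ CMP  NZCV=1001
4: · MOVCS
5: ✓ MOVCC  r1←0x49
6: ✓ MOVVS  r3←0x2d

VAL = 0x7a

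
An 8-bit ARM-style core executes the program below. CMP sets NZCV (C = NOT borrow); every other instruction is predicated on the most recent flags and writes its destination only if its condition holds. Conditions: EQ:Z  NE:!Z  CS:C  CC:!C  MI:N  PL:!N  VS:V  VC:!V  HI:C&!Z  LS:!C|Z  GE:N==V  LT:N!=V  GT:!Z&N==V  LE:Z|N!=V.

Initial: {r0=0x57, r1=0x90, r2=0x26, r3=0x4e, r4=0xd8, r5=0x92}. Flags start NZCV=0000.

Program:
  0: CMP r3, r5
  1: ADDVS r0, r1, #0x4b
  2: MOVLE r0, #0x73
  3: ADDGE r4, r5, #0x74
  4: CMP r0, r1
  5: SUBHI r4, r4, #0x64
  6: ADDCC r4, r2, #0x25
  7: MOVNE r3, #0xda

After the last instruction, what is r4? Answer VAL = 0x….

VAL = 0xa2

0: ✓ CMP  NZCV=1001
1: ✓ ADDVS  r0←0xdb
2: · MOVLE
3: ✓ ADDGE  r4←0x06
4: ✓ CMP  NZCV=0010
5: ✓ SUBHI  r4←0xa2
6: · ADDCC
7: ✓ MOVNE  r3←0xda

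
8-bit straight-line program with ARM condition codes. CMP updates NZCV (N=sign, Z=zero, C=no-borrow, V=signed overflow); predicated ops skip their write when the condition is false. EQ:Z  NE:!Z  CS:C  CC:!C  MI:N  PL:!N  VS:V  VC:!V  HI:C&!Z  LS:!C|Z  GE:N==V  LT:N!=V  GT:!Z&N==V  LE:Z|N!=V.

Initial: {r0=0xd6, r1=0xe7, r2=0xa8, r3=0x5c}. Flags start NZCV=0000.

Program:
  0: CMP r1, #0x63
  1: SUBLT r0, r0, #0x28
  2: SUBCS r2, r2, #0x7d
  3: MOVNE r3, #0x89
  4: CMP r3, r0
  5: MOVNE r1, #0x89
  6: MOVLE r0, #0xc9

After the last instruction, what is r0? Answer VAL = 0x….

VAL = 0xc9

[0] flags=1010 → (cmp)
[1] flags=1010 LT?T → r0=0xae
[2] flags=1010 CS?T → r2=0x2b
[3] flags=1010 NE?T → r3=0x89
[4] flags=1000 → (cmp)
[5] flags=1000 NE?T → r1=0x89
[6] flags=1000 LE?T → r0=0xc9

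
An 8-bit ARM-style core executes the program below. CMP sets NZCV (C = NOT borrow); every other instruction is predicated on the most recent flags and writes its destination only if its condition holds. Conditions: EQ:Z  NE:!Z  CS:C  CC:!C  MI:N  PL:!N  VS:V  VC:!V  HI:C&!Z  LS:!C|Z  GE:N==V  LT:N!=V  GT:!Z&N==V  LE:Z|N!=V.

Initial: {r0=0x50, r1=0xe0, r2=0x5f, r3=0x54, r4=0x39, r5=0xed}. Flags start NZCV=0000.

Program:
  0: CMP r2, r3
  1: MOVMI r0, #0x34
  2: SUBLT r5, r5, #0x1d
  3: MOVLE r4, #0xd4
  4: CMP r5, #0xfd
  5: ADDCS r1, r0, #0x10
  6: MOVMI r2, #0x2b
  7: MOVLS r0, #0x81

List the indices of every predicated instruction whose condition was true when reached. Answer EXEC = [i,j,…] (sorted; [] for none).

[0] flags=0010 → (cmp)
[1] flags=0010 MI?F → skip
[2] flags=0010 LT?F → skip
[3] flags=0010 LE?F → skip
[4] flags=1000 → (cmp)
[5] flags=1000 CS?F → skip
[6] flags=1000 MI?T → r2=0x2b
[7] flags=1000 LS?T → r0=0x81

EXEC = [6,7]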